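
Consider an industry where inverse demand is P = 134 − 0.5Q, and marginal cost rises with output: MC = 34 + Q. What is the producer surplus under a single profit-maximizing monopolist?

PS = 2500

A monopolist chooses Q where MR = MC. MR = 134 − Q; setting this equal to 34 + Q gives Q = 50 and P = 109.
PS = P·Q − VC(Q) = 109·50 − (34·50 + ½·1·50²) = 2500.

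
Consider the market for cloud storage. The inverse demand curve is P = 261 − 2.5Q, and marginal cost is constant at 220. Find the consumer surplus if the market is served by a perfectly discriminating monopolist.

CS = 0

With perfect price discrimination, output is the efficient level Q = 16.4 (where demand meets MC), but every buyer pays their willingness to pay: CS = 0 and PS = total surplus.
CS = 0.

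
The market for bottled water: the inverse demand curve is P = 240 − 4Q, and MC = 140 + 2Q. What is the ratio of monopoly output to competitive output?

A monopolist chooses Q where MR = MC. MR = 240 − 8Q; setting this equal to 140 + 2Q gives Q = 10 and P = 200.
Competitive equilibrium sets price equal to marginal cost: 240 − 4Q = 140 + 2Q, so Q = 50/3 and P = 520/3.
Ratio Q_m/Q_c = 10/(50/3) = 0.6.

Q_m/Q_c = 0.6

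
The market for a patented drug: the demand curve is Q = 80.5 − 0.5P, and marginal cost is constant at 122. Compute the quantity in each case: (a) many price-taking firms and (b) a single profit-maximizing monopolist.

Competition: Q = 19.5; Monopoly: Q = 9.75

Inverting demand: P = 161 − 2Q.
Perfect competition: P = MC = 122, so 161 − 2Q = 122 and Q = 19.5.
A monopolist chooses Q where MR = MC. MR = 161 − 4Q; setting this equal to 122 gives Q = 9.75 and P = 141.5.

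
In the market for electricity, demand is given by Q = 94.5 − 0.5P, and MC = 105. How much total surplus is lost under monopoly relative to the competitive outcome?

DWL = 441

Inverting demand: P = 189 − 2Q.
Competitive firms price at marginal cost: P = 105, giving Q = 42.
Monopoly sets MR = MC: 189 − 4Q = 105 ⇒ Q = 21, P = 189 − 2·21 = 147.
DWL is the triangle between Q = 21 and Q = 42: ½·(42 − 21)·(147 − 105) = 441.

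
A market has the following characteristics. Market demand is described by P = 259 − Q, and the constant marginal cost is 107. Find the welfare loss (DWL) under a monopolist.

Under competition P = MC = 107, so Q = (259 − 107)/1 = 152.
A monopolist chooses Q where MR = MC. MR = 259 − 2Q; setting this equal to 107 gives Q = 76 and P = 183.
DWL is the triangle between Q = 76 and Q = 152: ½·(152 − 76)·(183 − 107) = 2888.

DWL = 2888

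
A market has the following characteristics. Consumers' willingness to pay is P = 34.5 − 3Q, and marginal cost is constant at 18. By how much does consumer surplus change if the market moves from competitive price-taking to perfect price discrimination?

Perfect competition: P = MC = 18, so 34.5 − 3Q = 18 and Q = 5.5.
CS = ½·(34.5 − 18)·5.5 = 45.375.
Under first-degree price discrimination the firm charges each unit its demand price and produces up to where P = MC, i.e. Q = 5.5. Consumer surplus is zero; producer surplus equals total surplus.
CS = 0.
Change in consumer surplus: 0 − 45.375 = −45.375.

Consumer surplus falls by 45.375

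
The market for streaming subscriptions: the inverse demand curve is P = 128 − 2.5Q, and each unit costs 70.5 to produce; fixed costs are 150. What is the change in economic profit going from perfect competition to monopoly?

Perfect competition: P = MC = 70.5, so 128 − 2.5Q = 70.5 and Q = 23.
Profit = (70.5 − 70.5)·23 − 150 = −150.
The monopolist equates marginal revenue to marginal cost: 128 − 5Q = 70.5, so Q = 11.5. From demand, P = 99.25.
Profit = (99.25 − 70.5)·11.5 − 150 = 180.625.
Change in economic profit: 180.625 − −150 = 330.625.

π rises by 330.625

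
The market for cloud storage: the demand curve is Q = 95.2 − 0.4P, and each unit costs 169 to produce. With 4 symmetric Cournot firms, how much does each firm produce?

q_i = 5.52

Inverting demand: P = 238 − 2.5Q.
In a 4-firm Cournot equilibrium, symmetry and the first-order condition give q = (238 − 169)/(12.5) = 5.52. So Q = 22.08 and P = 182.8.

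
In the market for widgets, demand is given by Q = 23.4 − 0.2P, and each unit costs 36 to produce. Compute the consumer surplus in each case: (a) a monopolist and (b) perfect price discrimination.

Inverting demand: P = 117 − 5Q.
Monopoly sets MR = MC: 117 − 10Q = 36 ⇒ Q = 8.1, P = 117 − 5·8.1 = 76.5.
CS = ½·(117 − 76.5)·8.1 = 164.025.
Under first-degree price discrimination the firm charges each unit its demand price and produces up to where P = MC, i.e. Q = 16.2. Consumer surplus is zero; producer surplus equals total surplus.
CS = 0.

Monopoly: CS = 164.025; Perfect PD: CS = 0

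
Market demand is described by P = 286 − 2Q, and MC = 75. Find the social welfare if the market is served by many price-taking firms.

Perfect competition: P = MC = 75, so 286 − 2Q = 75 and Q = 105.5.
CS = ½·(286 − 75)·105.5 = 11130.25; PS = (75 − 75)·105.5 = 0; TS = 11130.25.

TS = 11130.25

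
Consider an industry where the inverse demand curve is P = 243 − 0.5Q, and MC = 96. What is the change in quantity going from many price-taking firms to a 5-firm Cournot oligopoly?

Perfect competition: P = MC = 96, so 243 − 0.5Q = 96 and Q = 294.
In a 5-firm Cournot equilibrium, symmetry and the first-order condition give q = (243 − 96)/(3) = 49. So Q = 245 and P = 120.5.
Change in quantity: 245 − 294 = −49.

Quantity falls by 49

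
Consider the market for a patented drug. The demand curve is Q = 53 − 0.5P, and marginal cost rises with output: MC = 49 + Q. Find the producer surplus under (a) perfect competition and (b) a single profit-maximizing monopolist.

Inverting demand: P = 106 − 2Q.
Under competition P = MC: 106 − 2Q = 49 + Q ⇒ Q = 19, P = 68.
PS = P·Q − VC(Q) = 68·19 − (49·19 + ½·1·19²) = 180.5.
The monopolist equates marginal revenue to marginal cost: 106 − 4Q = 49 + Q, so Q = 11.4. From demand, P = 83.2.
PS = P·Q − VC(Q) = 83.2·11.4 − (49·11.4 + ½·1·11.4²) = 324.9.

Competition: PS = 180.5; Monopoly: PS = 324.9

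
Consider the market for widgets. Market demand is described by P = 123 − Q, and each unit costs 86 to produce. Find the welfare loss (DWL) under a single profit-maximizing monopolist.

DWL = 171.125

Under competition P = MC = 86, so Q = (123 − 86)/1 = 37.
A monopolist chooses Q where MR = MC. MR = 123 − 2Q; setting this equal to 86 gives Q = 18.5 and P = 104.5.
DWL is the triangle between Q = 18.5 and Q = 37: ½·(37 − 18.5)·(104.5 − 86) = 171.125.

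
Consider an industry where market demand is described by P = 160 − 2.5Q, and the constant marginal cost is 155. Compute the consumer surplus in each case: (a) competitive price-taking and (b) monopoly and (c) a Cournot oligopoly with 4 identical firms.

Competition: CS = 5; Monopoly: CS = 1.25; Cournot: CS = 3.2

Under competition P = MC = 155, so Q = (160 − 155)/2.5 = 2.
CS = ½·(160 − 155)·2 = 5.
A monopolist chooses Q where MR = MC. MR = 160 − 5Q; setting this equal to 155 gives Q = 1 and P = 157.5.
CS = ½·(160 − 157.5)·1 = 1.25.
In a 4-firm Cournot equilibrium, symmetry and the first-order condition give q = (160 − 155)/(12.5) = 0.4. So Q = 1.6 and P = 156.
CS = ½·(160 − 156)·1.6 = 3.2.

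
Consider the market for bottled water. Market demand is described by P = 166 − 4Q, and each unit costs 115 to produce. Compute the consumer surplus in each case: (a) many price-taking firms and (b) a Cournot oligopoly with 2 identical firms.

Competition: CS = 325.125; Cournot: CS = 144.5

Under competition P = MC = 115, so Q = (166 − 115)/4 = 12.75.
CS = ½·(166 − 115)·12.75 = 325.125.
With 2 symmetric Cournot firms, each firm's FOC gives 166 − 12q = 115, so q = 4.25, Q = 2·4.25 = 8.5, and P = 132.
CS = ½·(166 − 132)·8.5 = 144.5.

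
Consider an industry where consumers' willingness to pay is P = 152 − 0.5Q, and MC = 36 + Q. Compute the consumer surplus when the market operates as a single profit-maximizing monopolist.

A monopolist chooses Q where MR = MC. MR = 152 − Q; setting this equal to 36 + Q gives Q = 58 and P = 123.
CS = ½·(152 − 123)·58 = 841.

CS = 841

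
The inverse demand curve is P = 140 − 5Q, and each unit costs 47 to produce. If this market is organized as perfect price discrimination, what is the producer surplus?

PS = 864.9

Under first-degree price discrimination the firm charges each unit its demand price and produces up to where P = MC, i.e. Q = 18.6. Consumer surplus is zero; producer surplus equals total surplus.
PS = ½·(140 − 47)·18.6 = 864.9.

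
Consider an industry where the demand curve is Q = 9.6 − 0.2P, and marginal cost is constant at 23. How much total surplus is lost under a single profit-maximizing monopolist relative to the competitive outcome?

Inverting demand: P = 48 − 5Q.
Under competition P = MC = 23, so Q = (48 − 23)/5 = 5.
A monopolist chooses Q where MR = MC. MR = 48 − 10Q; setting this equal to 23 gives Q = 2.5 and P = 35.5.
DWL is the triangle between Q = 2.5 and Q = 5: ½·(5 − 2.5)·(35.5 − 23) = 15.625.

DWL = 15.625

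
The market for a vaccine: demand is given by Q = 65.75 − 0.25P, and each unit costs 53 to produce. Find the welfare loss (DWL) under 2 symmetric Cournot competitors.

DWL = 612.5

Inverting demand: P = 263 − 4Q.
Competitive firms price at marginal cost: P = 53, giving Q = 52.5.
In a 2-firm Cournot equilibrium, symmetry and the first-order condition give q = (263 − 53)/(12) = 17.5. So Q = 35 and P = 123.
DWL is the triangle between Q = 35 and Q = 52.5: ½·(52.5 − 35)·(123 − 53) = 612.5.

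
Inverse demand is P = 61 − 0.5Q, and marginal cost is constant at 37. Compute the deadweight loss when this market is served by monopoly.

Competitive firms price at marginal cost: P = 37, giving Q = 48.
A monopolist chooses Q where MR = MC. MR = 61 − Q; setting this equal to 37 gives Q = 24 and P = 49.
DWL is the triangle between Q = 24 and Q = 48: ½·(48 − 24)·(49 − 37) = 144.

DWL = 144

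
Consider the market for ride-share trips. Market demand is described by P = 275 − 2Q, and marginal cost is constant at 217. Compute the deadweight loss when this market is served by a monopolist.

Competitive firms price at marginal cost: P = 217, giving Q = 29.
Monopoly sets MR = MC: 275 − 4Q = 217 ⇒ Q = 14.5, P = 275 − 2·14.5 = 246.
DWL is the triangle between Q = 14.5 and Q = 29: ½·(29 − 14.5)·(246 − 217) = 210.25.

DWL = 210.25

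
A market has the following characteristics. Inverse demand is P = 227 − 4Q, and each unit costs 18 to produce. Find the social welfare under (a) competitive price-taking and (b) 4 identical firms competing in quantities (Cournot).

Competition: TS = 5460.125; Cournot: TS = 5241.72

Competitive firms price at marginal cost: P = 18, giving Q = 52.25.
CS = ½·(227 − 18)·52.25 = 5460.125; PS = (18 − 18)·52.25 = 0; TS = 5460.125.
Cournot with 4 identical firms: the symmetric best-response condition is 227 − 20q = 18. Each firm produces q = 10.45, total output Q = 41.8, price P = 59.8.
CS = ½·(227 − 59.8)·41.8 = 3494.48; PS = (59.8 − 18)·41.8 = 1747.24; TS = 5241.72.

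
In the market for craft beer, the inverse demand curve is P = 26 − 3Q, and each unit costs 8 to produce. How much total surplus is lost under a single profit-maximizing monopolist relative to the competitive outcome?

DWL = 13.5

Perfect competition: P = MC = 8, so 26 − 3Q = 8 and Q = 6.
A monopolist chooses Q where MR = MC. MR = 26 − 6Q; setting this equal to 8 gives Q = 3 and P = 17.
DWL is the triangle between Q = 3 and Q = 6: ½·(6 − 3)·(17 − 8) = 13.5.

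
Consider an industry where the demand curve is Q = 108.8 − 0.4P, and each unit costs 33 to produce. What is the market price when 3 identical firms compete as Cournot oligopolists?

P = 92.75

Inverting demand: P = 272 − 2.5Q.
With 3 symmetric Cournot firms, each firm's FOC gives 272 − 10q = 33, so q = 23.9, Q = 3·23.9 = 71.7, and P = 92.75.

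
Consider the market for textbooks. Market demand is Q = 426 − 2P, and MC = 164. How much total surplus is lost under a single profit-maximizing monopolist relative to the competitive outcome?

DWL = 600.25

Inverting demand: P = 213 − 0.5Q.
Competitive firms price at marginal cost: P = 164, giving Q = 98.
The monopolist equates marginal revenue to marginal cost: 213 − Q = 164, so Q = 49. From demand, P = 188.5.
DWL is the triangle between Q = 49 and Q = 98: ½·(98 − 49)·(188.5 − 164) = 600.25.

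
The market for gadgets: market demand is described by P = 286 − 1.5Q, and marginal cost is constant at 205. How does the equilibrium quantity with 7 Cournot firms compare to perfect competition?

With 7 symmetric Cournot firms, each firm's FOC gives 286 − 12q = 205, so q = 6.75, Q = 7·6.75 = 47.25, and P = 215.125.
Perfect competition: P = MC = 205, so 286 − 1.5Q = 205 and Q = 54.

Cournot: Q = 47.25; Competition: Q = 54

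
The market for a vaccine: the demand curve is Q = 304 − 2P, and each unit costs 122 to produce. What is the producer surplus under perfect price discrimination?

PS = 900

Inverting demand: P = 152 − 0.5Q.
With perfect price discrimination, output is the efficient level Q = 60 (where demand meets MC), but every buyer pays their willingness to pay: CS = 0 and PS = total surplus.
PS = ½·(152 − 122)·60 = 900.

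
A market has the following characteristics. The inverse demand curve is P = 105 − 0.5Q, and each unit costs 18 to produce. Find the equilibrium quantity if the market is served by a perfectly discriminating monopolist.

With perfect price discrimination, output is the efficient level Q = 174 (where demand meets MC), but every buyer pays their willingness to pay: CS = 0 and PS = total surplus.

Q = 174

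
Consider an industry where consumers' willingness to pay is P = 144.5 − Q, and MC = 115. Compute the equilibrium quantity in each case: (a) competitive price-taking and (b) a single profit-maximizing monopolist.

Competitive firms price at marginal cost: P = 115, giving Q = 29.5.
The monopolist equates marginal revenue to marginal cost: 144.5 − 2Q = 115, so Q = 14.75. From demand, P = 129.75.

Competition: Q = 29.5; Monopoly: Q = 14.75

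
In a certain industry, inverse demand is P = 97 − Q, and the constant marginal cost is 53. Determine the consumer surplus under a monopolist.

CS = 242

Monopoly sets MR = MC: 97 − 2Q = 53 ⇒ Q = 22, P = 97 − 22 = 75.
CS = ½·(97 − 75)·22 = 242.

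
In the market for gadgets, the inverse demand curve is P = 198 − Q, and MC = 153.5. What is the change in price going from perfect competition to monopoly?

Price rises by 22.25

Perfect competition: P = MC = 153.5, so 198 − Q = 153.5 and Q = 44.5.
The monopolist equates marginal revenue to marginal cost: 198 − 2Q = 153.5, so Q = 22.25. From demand, P = 175.75.
Change in price: 175.75 − 153.5 = 22.25.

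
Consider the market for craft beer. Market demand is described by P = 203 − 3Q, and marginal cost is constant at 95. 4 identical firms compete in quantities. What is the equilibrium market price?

In a 4-firm Cournot equilibrium, symmetry and the first-order condition give q = (203 − 95)/(15) = 7.2. So Q = 28.8 and P = 116.6.

P = 116.6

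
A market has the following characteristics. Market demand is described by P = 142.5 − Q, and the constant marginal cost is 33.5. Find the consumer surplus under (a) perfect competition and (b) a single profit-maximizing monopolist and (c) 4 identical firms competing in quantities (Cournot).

Competition: CS = 5940.5; Monopoly: CS = 1485.125; Cournot: CS = 3801.92

Perfect competition: P = MC = 33.5, so 142.5 − Q = 33.5 and Q = 109.
CS = ½·(142.5 − 33.5)·109 = 5940.5.
The monopolist equates marginal revenue to marginal cost: 142.5 − 2Q = 33.5, so Q = 54.5. From demand, P = 88.
CS = ½·(142.5 − 88)·54.5 = 1485.125.
With 4 symmetric Cournot firms, each firm's FOC gives 142.5 − 5q = 33.5, so q = 21.8, Q = 4·21.8 = 87.2, and P = 55.3.
CS = ½·(142.5 − 55.3)·87.2 = 3801.92.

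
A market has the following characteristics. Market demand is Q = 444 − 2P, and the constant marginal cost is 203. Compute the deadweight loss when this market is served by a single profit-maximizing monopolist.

Inverting demand: P = 222 − 0.5Q.
Competitive firms price at marginal cost: P = 203, giving Q = 38.
The monopolist equates marginal revenue to marginal cost: 222 − Q = 203, so Q = 19. From demand, P = 212.5.
DWL is the triangle between Q = 19 and Q = 38: ½·(38 − 19)·(212.5 − 203) = 90.25.

DWL = 90.25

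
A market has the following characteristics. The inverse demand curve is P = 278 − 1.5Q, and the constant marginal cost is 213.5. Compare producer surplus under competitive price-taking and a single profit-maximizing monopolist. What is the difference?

PS rises by 693.375

Under competition P = MC = 213.5, so Q = (278 − 213.5)/1.5 = 43.
PS = (213.5 − 213.5)·43 = 0.
The monopolist equates marginal revenue to marginal cost: 278 − 3Q = 213.5, so Q = 21.5. From demand, P = 245.75.
PS = (245.75 − 213.5)·21.5 = 693.375.
Change in producer surplus: 693.375 − 0 = 693.375.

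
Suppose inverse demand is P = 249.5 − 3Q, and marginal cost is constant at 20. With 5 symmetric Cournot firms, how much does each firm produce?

q_i = 12.75

In a 5-firm Cournot equilibrium, symmetry and the first-order condition give q = (249.5 − 20)/(18) = 12.75. So Q = 63.75 and P = 58.25.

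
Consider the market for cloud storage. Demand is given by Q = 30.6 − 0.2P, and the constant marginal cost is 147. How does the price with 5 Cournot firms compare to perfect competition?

Inverting demand: P = 153 − 5Q.
With 5 symmetric Cournot firms, each firm's FOC gives 153 − 30q = 147, so q = 0.2, Q = 5·0.2 = 1, and P = 148.
Competitive firms price at marginal cost: P = 147, giving Q = 1.2.

Cournot: P = 148; Competition: P = 147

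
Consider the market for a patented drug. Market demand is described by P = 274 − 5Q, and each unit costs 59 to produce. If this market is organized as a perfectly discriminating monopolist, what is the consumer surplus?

With perfect price discrimination, output is the efficient level Q = 43 (where demand meets MC), but every buyer pays their willingness to pay: CS = 0 and PS = total surplus.
CS = 0.

CS = 0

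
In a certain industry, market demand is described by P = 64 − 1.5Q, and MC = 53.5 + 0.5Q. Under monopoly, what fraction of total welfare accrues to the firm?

A monopolist chooses Q where MR = MC. MR = 64 − 3Q; setting this equal to 53.5 + 0.5Q gives Q = 3 and P = 59.5.
CS = ½·(64 − 59.5)·3 = 6.75.
PS = P·Q − VC(Q) = 59.5·3 − (53.5·3 + ½·0.5·3²) = 15.75.
Share captured = PS/TS = 15.75/22.5 = 0.7.

PS/TS = 0.7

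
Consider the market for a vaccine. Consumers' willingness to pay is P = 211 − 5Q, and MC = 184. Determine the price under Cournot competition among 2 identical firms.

P = 193

Cournot with 2 identical firms: the symmetric best-response condition is 211 − 15q = 184. Each firm produces q = 1.8, total output Q = 3.6, price P = 193.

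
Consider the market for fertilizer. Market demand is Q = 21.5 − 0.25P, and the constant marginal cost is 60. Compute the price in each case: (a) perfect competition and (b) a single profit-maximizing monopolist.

Inverting demand: P = 86 − 4Q.
Perfect competition: P = MC = 60, so 86 − 4Q = 60 and Q = 6.5.
Monopoly sets MR = MC: 86 − 8Q = 60 ⇒ Q = 3.25, P = 86 − 4·3.25 = 73.

Competition: P = 60; Monopoly: P = 73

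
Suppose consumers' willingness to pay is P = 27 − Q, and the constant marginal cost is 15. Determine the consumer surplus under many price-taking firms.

Competitive firms price at marginal cost: P = 15, giving Q = 12.
CS = ½·(27 − 15)·12 = 72.

CS = 72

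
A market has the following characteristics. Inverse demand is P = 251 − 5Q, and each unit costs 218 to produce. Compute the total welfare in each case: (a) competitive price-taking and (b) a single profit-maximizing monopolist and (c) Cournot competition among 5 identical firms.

Competition: TS = 108.9; Monopoly: TS = 81.675; Cournot: TS = 105.875

Competitive firms price at marginal cost: P = 218, giving Q = 6.6.
CS = ½·(251 − 218)·6.6 = 108.9; PS = (218 − 218)·6.6 = 0; TS = 108.9.
Monopoly sets MR = MC: 251 − 10Q = 218 ⇒ Q = 3.3, P = 251 − 5·3.3 = 234.5.
CS = ½·(251 − 234.5)·3.3 = 27.225; PS = (234.5 − 218)·3.3 = 54.45; TS = 81.675.
With 5 symmetric Cournot firms, each firm's FOC gives 251 − 30q = 218, so q = 1.1, Q = 5·1.1 = 5.5, and P = 223.5.
CS = ½·(251 − 223.5)·5.5 = 75.625; PS = (223.5 − 218)·5.5 = 30.25; TS = 105.875.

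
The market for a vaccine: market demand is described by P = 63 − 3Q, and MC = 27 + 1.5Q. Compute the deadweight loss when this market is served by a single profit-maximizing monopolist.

DWL = 23.04

Under competition P = MC: 63 − 3Q = 27 + 1.5Q ⇒ Q = 8, P = 39.
A monopolist chooses Q where MR = MC. MR = 63 − 6Q; setting this equal to 27 + 1.5Q gives Q = 4.8 and P = 48.6.
CS = ½·(63 − 39)·8 = 96; PS = (39·8 − 27·8 − ½·1.5·8²) = 48; TS = 144.
CS = ½·(63 − 48.6)·4.8 = 34.56; PS = (48.6·4.8 − 27·4.8 − ½·1.5·4.8²) = 86.4; TS = 120.96.
DWL = 144 − 120.96 = 23.04.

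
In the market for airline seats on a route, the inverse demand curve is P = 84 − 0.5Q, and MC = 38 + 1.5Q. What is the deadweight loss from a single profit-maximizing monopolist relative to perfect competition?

DWL = 21.16

Under competition P = MC: 84 − 0.5Q = 38 + 1.5Q ⇒ Q = 23, P = 72.5.
The monopolist equates marginal revenue to marginal cost: 84 − Q = 38 + 1.5Q, so Q = 18.4. From demand, P = 74.8.
CS = ½·(84 − 72.5)·23 = 132.25; PS = (72.5·23 − 38·23 − ½·1.5·23²) = 396.75; TS = 529.
CS = ½·(84 − 74.8)·18.4 = 84.64; PS = (74.8·18.4 − 38·18.4 − ½·1.5·18.4²) = 423.2; TS = 507.84.
DWL = 529 − 507.84 = 21.16.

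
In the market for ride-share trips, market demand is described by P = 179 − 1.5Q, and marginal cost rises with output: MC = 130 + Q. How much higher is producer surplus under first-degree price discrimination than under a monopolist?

PS rises by 180.075

The monopolist equates marginal revenue to marginal cost: 179 − 3Q = 130 + Q, so Q = 12.25. From demand, P = 160.625.
PS = P·Q − VC(Q) = 160.625·12.25 − (130·12.25 + ½·1·12.25²) = 300.125.
With perfect price discrimination, output is the efficient level Q = 19.6 (where demand meets MC), but every buyer pays their willingness to pay: CS = 0 and PS = total surplus.
PS = ½·(179 − 130)·19.6 = 480.2.
Change in producer surplus: 480.2 − 300.125 = 180.075.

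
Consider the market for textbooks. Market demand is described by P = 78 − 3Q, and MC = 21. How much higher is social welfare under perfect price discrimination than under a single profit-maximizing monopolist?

TS rises by 135.375

A monopolist chooses Q where MR = MC. MR = 78 − 6Q; setting this equal to 21 gives Q = 9.5 and P = 49.5.
CS = ½·(78 − 49.5)·9.5 = 135.375; PS = (49.5 − 21)·9.5 = 270.75; TS = 406.125.
With perfect price discrimination, output is the efficient level Q = 19 (where demand meets MC), but every buyer pays their willingness to pay: CS = 0 and PS = total surplus.
TS = 541.5 (equal to competitive TS).
Change in social welfare: 541.5 − 406.125 = 135.375.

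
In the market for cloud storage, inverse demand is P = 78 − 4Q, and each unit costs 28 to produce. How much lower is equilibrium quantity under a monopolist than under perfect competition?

Competitive firms price at marginal cost: P = 28, giving Q = 12.5.
The monopolist equates marginal revenue to marginal cost: 78 − 8Q = 28, so Q = 6.25. From demand, P = 53.
Change in equilibrium quantity: 6.25 − 12.5 = −6.25.

Q falls by 6.25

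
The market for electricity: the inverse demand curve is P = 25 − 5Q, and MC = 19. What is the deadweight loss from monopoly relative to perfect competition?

DWL = 0.9

Perfect competition: P = MC = 19, so 25 − 5Q = 19 and Q = 1.2.
Monopoly sets MR = MC: 25 − 10Q = 19 ⇒ Q = 0.6, P = 25 − 5·0.6 = 22.
DWL is the triangle between Q = 0.6 and Q = 1.2: ½·(1.2 − 0.6)·(22 − 19) = 0.9.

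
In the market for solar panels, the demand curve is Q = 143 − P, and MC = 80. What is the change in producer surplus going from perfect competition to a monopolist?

Producer surplus rises by 992.25

Inverting demand: P = 143 − Q.
Perfect competition: P = MC = 80, so 143 − Q = 80 and Q = 63.
PS = (80 − 80)·63 = 0.
The monopolist equates marginal revenue to marginal cost: 143 − 2Q = 80, so Q = 31.5. From demand, P = 111.5.
PS = (111.5 − 80)·31.5 = 992.25.
Change in producer surplus: 992.25 − 0 = 992.25.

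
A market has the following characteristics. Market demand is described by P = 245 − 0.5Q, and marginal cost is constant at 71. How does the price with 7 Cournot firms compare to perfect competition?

Cournot: P = 92.75; Competition: P = 71

With 7 symmetric Cournot firms, each firm's FOC gives 245 − 4q = 71, so q = 43.5, Q = 7·43.5 = 304.5, and P = 92.75.
Competitive firms price at marginal cost: P = 71, giving Q = 348.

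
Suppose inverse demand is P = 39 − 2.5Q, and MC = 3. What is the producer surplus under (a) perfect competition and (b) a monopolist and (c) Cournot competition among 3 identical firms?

Competition: PS = 0; Monopoly: PS = 129.6; Cournot: PS = 97.2

Competitive firms price at marginal cost: P = 3, giving Q = 14.4.
PS = (3 − 3)·14.4 = 0.
Monopoly sets MR = MC: 39 − 5Q = 3 ⇒ Q = 7.2, P = 39 − 2.5·7.2 = 21.
PS = (21 − 3)·7.2 = 129.6.
With 3 symmetric Cournot firms, each firm's FOC gives 39 − 10q = 3, so q = 3.6, Q = 3·3.6 = 10.8, and P = 12.
PS = (12 − 3)·10.8 = 97.2.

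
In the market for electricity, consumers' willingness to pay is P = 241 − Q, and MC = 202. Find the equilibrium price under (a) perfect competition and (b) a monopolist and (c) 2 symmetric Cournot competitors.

Competition: P = 202; Monopoly: P = 221.5; Cournot: P = 215

Under competition P = MC = 202, so Q = (241 − 202)/1 = 39.
Monopoly sets MR = MC: 241 − 2Q = 202 ⇒ Q = 19.5, P = 241 − 19.5 = 221.5.
With 2 symmetric Cournot firms, each firm's FOC gives 241 − 3q = 202, so q = 13, Q = 2·13 = 26, and P = 215.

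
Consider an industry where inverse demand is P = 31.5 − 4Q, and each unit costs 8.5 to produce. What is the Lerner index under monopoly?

Lerner index = 0.575

The monopolist equates marginal revenue to marginal cost: 31.5 − 8Q = 8.5, so Q = 2.875. From demand, P = 20.
Lerner index = (P − MC)/P = (20 − 8.5)/20 = 0.575.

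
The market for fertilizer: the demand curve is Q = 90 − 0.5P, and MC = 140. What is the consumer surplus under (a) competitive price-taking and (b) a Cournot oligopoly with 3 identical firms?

Inverting demand: P = 180 − 2Q.
Under competition P = MC = 140, so Q = (180 − 140)/2 = 20.
CS = ½·(180 − 140)·20 = 400.
In a 3-firm Cournot equilibrium, symmetry and the first-order condition give q = (180 − 140)/(8) = 5. So Q = 15 and P = 150.
CS = ½·(180 − 150)·15 = 225.

Competition: CS = 400; Cournot: CS = 225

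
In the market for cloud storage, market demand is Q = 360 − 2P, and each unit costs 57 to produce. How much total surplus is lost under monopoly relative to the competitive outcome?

DWL = 3782.25

Inverting demand: P = 180 − 0.5Q.
Perfect competition: P = MC = 57, so 180 − 0.5Q = 57 and Q = 246.
A monopolist chooses Q where MR = MC. MR = 180 − Q; setting this equal to 57 gives Q = 123 and P = 118.5.
DWL is the triangle between Q = 123 and Q = 246: ½·(246 − 123)·(118.5 − 57) = 3782.25.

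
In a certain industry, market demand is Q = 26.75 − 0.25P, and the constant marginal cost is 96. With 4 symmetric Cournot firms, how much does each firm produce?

q_i = 0.55

Inverting demand: P = 107 − 4Q.
Cournot with 4 identical firms: the symmetric best-response condition is 107 − 20q = 96. Each firm produces q = 0.55, total output Q = 2.2, price P = 98.2.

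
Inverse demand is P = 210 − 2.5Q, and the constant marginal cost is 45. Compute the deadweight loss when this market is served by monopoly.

DWL = 1361.25

Perfect competition: P = MC = 45, so 210 − 2.5Q = 45 and Q = 66.
The monopolist equates marginal revenue to marginal cost: 210 − 5Q = 45, so Q = 33. From demand, P = 127.5.
DWL is the triangle between Q = 33 and Q = 66: ½·(66 − 33)·(127.5 − 45) = 1361.25.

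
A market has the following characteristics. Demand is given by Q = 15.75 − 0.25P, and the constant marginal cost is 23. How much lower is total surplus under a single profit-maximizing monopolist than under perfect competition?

TS falls by 50

Inverting demand: P = 63 − 4Q.
Under competition P = MC = 23, so Q = (63 − 23)/4 = 10.
CS = ½·(63 − 23)·10 = 200; PS = (23 − 23)·10 = 0; TS = 200.
The monopolist equates marginal revenue to marginal cost: 63 − 8Q = 23, so Q = 5. From demand, P = 43.
CS = ½·(63 − 43)·5 = 50; PS = (43 − 23)·5 = 100; TS = 150.
Change in total surplus: 150 − 200 = −50.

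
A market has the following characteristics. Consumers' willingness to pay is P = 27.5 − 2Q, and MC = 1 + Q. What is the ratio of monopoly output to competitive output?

Q_m/Q_c = 0.6

Monopoly sets MR = MC: 27.5 − 4Q = 1 + Q ⇒ Q = 5.3, P = 27.5 − 2·5.3 = 16.9.
Competitive equilibrium sets price equal to marginal cost: 27.5 − 2Q = 1 + Q, so Q = 53/6 and P = 59/6.
Ratio Q_m/Q_c = 5.3/(53/6) = 0.6.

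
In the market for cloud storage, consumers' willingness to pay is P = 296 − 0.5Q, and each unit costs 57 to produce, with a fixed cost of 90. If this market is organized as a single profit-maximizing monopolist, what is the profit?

Profit = 28470.5

A monopolist chooses Q where MR = MC. MR = 296 − Q; setting this equal to 57 gives Q = 239 and P = 176.5.
Profit = (176.5 − 57)·239 − 90 = 28470.5.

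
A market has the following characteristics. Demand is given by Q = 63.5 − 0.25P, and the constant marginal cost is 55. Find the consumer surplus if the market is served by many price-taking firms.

Inverting demand: P = 254 − 4Q.
Under competition P = MC = 55, so Q = (254 − 55)/4 = 49.75.
CS = ½·(254 − 55)·49.75 = 4950.125.

CS = 4950.125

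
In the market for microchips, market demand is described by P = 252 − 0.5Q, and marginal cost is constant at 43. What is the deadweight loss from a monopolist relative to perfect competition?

Perfect competition: P = MC = 43, so 252 − 0.5Q = 43 and Q = 418.
Monopoly sets MR = MC: 252 − Q = 43 ⇒ Q = 209, P = 252 − 0.5·209 = 147.5.
DWL is the triangle between Q = 209 and Q = 418: ½·(418 − 209)·(147.5 − 43) = 10920.25.

DWL = 10920.25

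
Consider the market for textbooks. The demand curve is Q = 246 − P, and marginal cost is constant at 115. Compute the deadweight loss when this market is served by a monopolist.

Inverting demand: P = 246 − Q.
Competitive firms price at marginal cost: P = 115, giving Q = 131.
The monopolist equates marginal revenue to marginal cost: 246 − 2Q = 115, so Q = 65.5. From demand, P = 180.5.
DWL is the triangle between Q = 65.5 and Q = 131: ½·(131 − 65.5)·(180.5 − 115) = 2145.125.

DWL = 2145.125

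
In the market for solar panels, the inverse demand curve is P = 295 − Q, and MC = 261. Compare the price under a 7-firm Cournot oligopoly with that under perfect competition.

Cournot: P = 265.25; Competition: P = 261

In a 7-firm Cournot equilibrium, symmetry and the first-order condition give q = (295 − 261)/(8) = 4.25. So Q = 29.75 and P = 265.25.
Perfect competition: P = MC = 261, so 295 − Q = 261 and Q = 34.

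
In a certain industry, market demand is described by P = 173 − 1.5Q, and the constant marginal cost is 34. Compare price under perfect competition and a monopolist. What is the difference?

P rises by 69.5

Perfect competition: P = MC = 34, so 173 − 1.5Q = 34 and Q = 278/3.
The monopolist equates marginal revenue to marginal cost: 173 − 3Q = 34, so Q = 139/3. From demand, P = 103.5.
Change in price: 103.5 − 34 = 69.5.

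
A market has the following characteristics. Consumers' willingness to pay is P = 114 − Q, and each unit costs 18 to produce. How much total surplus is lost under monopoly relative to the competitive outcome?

Perfect competition: P = MC = 18, so 114 − Q = 18 and Q = 96.
The monopolist equates marginal revenue to marginal cost: 114 − 2Q = 18, so Q = 48. From demand, P = 66.
DWL is the triangle between Q = 48 and Q = 96: ½·(96 − 48)·(66 − 18) = 1152.

DWL = 1152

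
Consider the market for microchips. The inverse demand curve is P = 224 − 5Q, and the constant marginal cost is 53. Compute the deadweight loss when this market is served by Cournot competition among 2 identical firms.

Perfect competition: P = MC = 53, so 224 − 5Q = 53 and Q = 34.2.
In a 2-firm Cournot equilibrium, symmetry and the first-order condition give q = (224 − 53)/(15) = 11.4. So Q = 22.8 and P = 110.
DWL is the triangle between Q = 22.8 and Q = 34.2: ½·(34.2 − 22.8)·(110 − 53) = 324.9.

DWL = 324.9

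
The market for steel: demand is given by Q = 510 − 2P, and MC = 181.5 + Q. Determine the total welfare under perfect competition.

TS = 1800.75

Inverting demand: P = 255 − 0.5Q.
Competitive equilibrium sets price equal to marginal cost: 255 − 0.5Q = 181.5 + Q, so Q = 49 and P = 230.5.
CS = ½·(255 − 230.5)·49 = 600.25; PS = (230.5·49 − 181.5·49 − ½·1·49²) = 1200.5; TS = 1800.75.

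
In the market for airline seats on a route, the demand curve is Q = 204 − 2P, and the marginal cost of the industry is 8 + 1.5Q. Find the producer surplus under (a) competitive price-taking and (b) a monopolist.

Competition: PS = 1656.75; Monopoly: PS = 1767.2

Inverting demand: P = 102 − 0.5Q.
Under competition P = MC: 102 − 0.5Q = 8 + 1.5Q ⇒ Q = 47, P = 78.5.
PS = P·Q − VC(Q) = 78.5·47 − (8·47 + ½·1.5·47²) = 1656.75.
Monopoly sets MR = MC: 102 − Q = 8 + 1.5Q ⇒ Q = 37.6, P = 102 − 0.5·37.6 = 83.2.
PS = P·Q − VC(Q) = 83.2·37.6 − (8·37.6 + ½·1.5·37.6²) = 1767.2.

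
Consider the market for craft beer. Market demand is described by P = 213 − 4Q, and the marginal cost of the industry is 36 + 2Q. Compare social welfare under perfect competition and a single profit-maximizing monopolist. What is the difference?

Social welfare falls by 417.72

Under competition P = MC: 213 − 4Q = 36 + 2Q ⇒ Q = 29.5, P = 95.
CS = ½·(213 − 95)·29.5 = 1740.5; PS = (95·29.5 − 36·29.5 − ½·2·29.5²) = 870.25; TS = 2610.75.
Monopoly sets MR = MC: 213 − 8Q = 36 + 2Q ⇒ Q = 17.7, P = 213 − 4·17.7 = 142.2.
CS = ½·(213 − 142.2)·17.7 = 626.58; PS = (142.2·17.7 − 36·17.7 − ½·2·17.7²) = 1566.45; TS = 2193.03.
Change in social welfare: 2193.03 − 2610.75 = −417.72.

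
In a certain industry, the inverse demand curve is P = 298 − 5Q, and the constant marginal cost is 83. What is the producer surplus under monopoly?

Monopoly sets MR = MC: 298 − 10Q = 83 ⇒ Q = 21.5, P = 298 − 5·21.5 = 190.5.
PS = (190.5 − 83)·21.5 = 2311.25.

PS = 2311.25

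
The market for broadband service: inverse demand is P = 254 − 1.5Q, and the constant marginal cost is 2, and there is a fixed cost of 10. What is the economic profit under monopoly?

A monopolist chooses Q where MR = MC. MR = 254 − 3Q; setting this equal to 2 gives Q = 84 and P = 128.
Profit = (128 − 2)·84 − 10 = 10574.

Profit = 10574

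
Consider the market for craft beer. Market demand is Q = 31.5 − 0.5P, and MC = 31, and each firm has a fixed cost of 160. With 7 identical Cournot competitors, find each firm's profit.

π_i = −152

Inverting demand: P = 63 − 2Q.
Cournot with 7 identical firms: the symmetric best-response condition is 63 − 16q = 31. Each firm produces q = 2, total output Q = 14, price P = 35.
Each firm's profit = (35 − 31)·2 − 160 = −152.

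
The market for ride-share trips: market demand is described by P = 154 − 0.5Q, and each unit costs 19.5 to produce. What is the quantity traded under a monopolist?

Q = 134.5

The monopolist equates marginal revenue to marginal cost: 154 − Q = 19.5, so Q = 134.5. From demand, P = 86.75.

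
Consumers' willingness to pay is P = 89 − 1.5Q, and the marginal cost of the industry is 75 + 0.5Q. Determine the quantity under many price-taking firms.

Q = 7

Competitive equilibrium sets price equal to marginal cost: 89 − 1.5Q = 75 + 0.5Q, so Q = 7 and P = 78.5.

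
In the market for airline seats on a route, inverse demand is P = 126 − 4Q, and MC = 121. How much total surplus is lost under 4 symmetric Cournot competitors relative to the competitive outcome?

DWL = 0.125

Perfect competition: P = MC = 121, so 126 − 4Q = 121 and Q = 1.25.
With 4 symmetric Cournot firms, each firm's FOC gives 126 − 20q = 121, so q = 0.25, Q = 4·0.25 = 1, and P = 122.
DWL is the triangle between Q = 1 and Q = 1.25: ½·(1.25 − 1)·(122 − 121) = 0.125.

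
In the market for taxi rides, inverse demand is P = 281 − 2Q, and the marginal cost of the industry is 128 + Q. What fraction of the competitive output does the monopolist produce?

Q_m/Q_c = 0.6

Monopoly sets MR = MC: 281 − 4Q = 128 + Q ⇒ Q = 30.6, P = 281 − 2·30.6 = 219.8.
Under competition P = MC: 281 − 2Q = 128 + Q ⇒ Q = 51, P = 179.
Ratio Q_m/Q_c = 30.6/51 = 0.6.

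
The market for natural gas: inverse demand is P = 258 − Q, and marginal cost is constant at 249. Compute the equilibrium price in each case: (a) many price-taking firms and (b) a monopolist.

Competition: P = 249; Monopoly: P = 253.5

Competitive firms price at marginal cost: P = 249, giving Q = 9.
Monopoly sets MR = MC: 258 − 2Q = 249 ⇒ Q = 4.5, P = 258 − 4.5 = 253.5.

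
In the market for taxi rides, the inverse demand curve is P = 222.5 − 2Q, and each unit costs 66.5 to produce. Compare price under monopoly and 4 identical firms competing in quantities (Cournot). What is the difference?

A monopolist chooses Q where MR = MC. MR = 222.5 − 4Q; setting this equal to 66.5 gives Q = 39 and P = 144.5.
In a 4-firm Cournot equilibrium, symmetry and the first-order condition give q = (222.5 − 66.5)/(10) = 15.6. So Q = 62.4 and P = 97.7.
Change in price: 97.7 − 144.5 = −46.8.

P falls by 46.8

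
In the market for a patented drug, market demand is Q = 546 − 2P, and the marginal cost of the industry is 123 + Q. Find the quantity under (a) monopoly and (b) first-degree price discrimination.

Monopoly: Q = 75; Perfect PD: Q = 100

Inverting demand: P = 273 − 0.5Q.
The monopolist equates marginal revenue to marginal cost: 273 − Q = 123 + Q, so Q = 75. From demand, P = 235.5.
Under first-degree price discrimination the firm charges each unit its demand price and produces up to where P = MC, i.e. Q = 100. Consumer surplus is zero; producer surplus equals total surplus.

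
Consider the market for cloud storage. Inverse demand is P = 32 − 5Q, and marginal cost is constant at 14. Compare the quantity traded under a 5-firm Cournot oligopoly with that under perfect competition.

Cournot: Q = 3; Competition: Q = 3.6

With 5 symmetric Cournot firms, each firm's FOC gives 32 − 30q = 14, so q = 0.6, Q = 5·0.6 = 3, and P = 17.
Under competition P = MC = 14, so Q = (32 − 14)/5 = 3.6.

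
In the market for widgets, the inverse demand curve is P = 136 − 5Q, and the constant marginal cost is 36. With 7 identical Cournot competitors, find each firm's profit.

In a 7-firm Cournot equilibrium, symmetry and the first-order condition give q = (136 − 36)/(40) = 2.5. So Q = 17.5 and P = 48.5.
Each firm's profit = (48.5 − 36)·2.5 = 31.25.

π_i = 31.25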